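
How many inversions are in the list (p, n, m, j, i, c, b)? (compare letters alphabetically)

21

Count, for each position, how many later elements it exceeds:
p → n, m, j, i, c, b → 6
n → m, j, i, c, b → 5
m → j, i, c, b → 4
j → i, c, b → 3
i → c, b → 2
c → b → 1
b → none → 0
Sum: 6 + 5 + 4 + 3 + 2 + 1 + 0 = 21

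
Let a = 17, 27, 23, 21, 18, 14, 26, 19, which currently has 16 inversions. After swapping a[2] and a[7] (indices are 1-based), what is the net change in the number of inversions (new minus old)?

Positions 2 and 7 hold 27 and 26; after swapping, the array is [17, 26, 23, 21, 18, 14, 27, 19].
Element-by-element contributions:
17 → 14 → 1
26 → 23, 21, 18, 14, 19 → 5
23 → 21, 18, 14, 19 → 4
21 → 18, 14, 19 → 3
18 → 14 → 1
14 → none → 0
27 → 19 → 1
19 → none → 0
Sum: 1 + 5 + 4 + 3 + 1 + 0 + 1 + 0 = 15
Change: 15 − 16 = -1

-1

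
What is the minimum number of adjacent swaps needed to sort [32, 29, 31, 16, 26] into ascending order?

8 swaps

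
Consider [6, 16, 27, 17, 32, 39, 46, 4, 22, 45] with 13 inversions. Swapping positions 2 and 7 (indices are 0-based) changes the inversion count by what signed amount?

Positions 2 and 7 hold 27 and 4; after swapping, the array is [6, 16, 4, 17, 32, 39, 46, 27, 22, 45].
Element-by-element contributions:
6 → 4 → 1
16 → 4 → 1
4 → none → 0
17 → none → 0
32 → 27, 22 → 2
39 → 27, 22 → 2
46 → 27, 22, 45 → 3
27 → 22 → 1
22 → none → 0
45 → none → 0
Sum: 1 + 1 + 0 + 0 + 2 + 2 + 3 + 1 + 0 + 0 = 10
Change: 10 − 13 = -3

-3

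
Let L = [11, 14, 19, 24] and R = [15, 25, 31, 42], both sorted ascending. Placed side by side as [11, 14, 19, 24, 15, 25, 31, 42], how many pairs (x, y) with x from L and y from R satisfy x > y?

2 cross-inversions

Take each right-half value and tally the left-half values above it:
r = 15: 19, 24 → 2
r = 25: none → 0
r = 31: none → 0
r = 42: none → 0
Cross-inversions: 2 + 0 + 0 + 0 = 2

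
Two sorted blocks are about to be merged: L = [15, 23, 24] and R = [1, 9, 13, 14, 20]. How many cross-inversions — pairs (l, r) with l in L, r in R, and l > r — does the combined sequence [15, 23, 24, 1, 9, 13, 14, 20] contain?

14 split inversions

For each element r of the right run, count left-run elements greater than r:
r = 1: 15, 23, 24 → 3
r = 9: 15, 23, 24 → 3
r = 13: 15, 23, 24 → 3
r = 14: 15, 23, 24 → 3
r = 20: 23, 24 → 2
Cross-inversions: 3 + 3 + 3 + 3 + 2 = 14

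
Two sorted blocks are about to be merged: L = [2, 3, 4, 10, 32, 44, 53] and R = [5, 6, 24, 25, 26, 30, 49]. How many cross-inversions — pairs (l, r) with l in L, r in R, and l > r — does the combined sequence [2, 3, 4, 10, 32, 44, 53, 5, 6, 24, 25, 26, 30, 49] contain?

21

Take each right-half value and tally the left-half values above it:
r = 5: 10, 32, 44, 53 → 4
r = 6: 10, 32, 44, 53 → 4
r = 24: 32, 44, 53 → 3
r = 25: 32, 44, 53 → 3
r = 26: 32, 44, 53 → 3
r = 30: 32, 44, 53 → 3
r = 49: 53 → 1
Cross-inversions: 4 + 4 + 3 + 3 + 3 + 3 + 1 = 21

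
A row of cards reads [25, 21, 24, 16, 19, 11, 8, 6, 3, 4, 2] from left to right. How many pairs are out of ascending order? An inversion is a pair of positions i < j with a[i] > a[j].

52 inversions

For each element, count later entries that are smaller:
25 → 21, 24, 16, 19, 11, 8, 6, 3, 4, 2 → 10
21 → 16, 19, 11, 8, 6, 3, 4, 2 → 8
24 → 16, 19, 11, 8, 6, 3, 4, 2 → 8
16 → 11, 8, 6, 3, 4, 2 → 6
19 → 11, 8, 6, 3, 4, 2 → 6
11 → 8, 6, 3, 4, 2 → 5
8 → 6, 3, 4, 2 → 4
6 → 3, 4, 2 → 3
3 → 2 → 1
4 → 2 → 1
2 → none → 0
Sum: 10 + 8 + 8 + 6 + 6 + 5 + 4 + 3 + 1 + 1 + 0 = 52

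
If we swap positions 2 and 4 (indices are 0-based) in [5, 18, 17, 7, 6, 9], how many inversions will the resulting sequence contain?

Positions 2 and 4 hold 17 and 6; after swapping, the array is [5, 18, 6, 7, 17, 9].
Element-by-element contributions:
5: 0
18: 4
6: 0
7: 0
17: 1
9: 0
Sum: 0 + 4 + 0 + 0 + 1 + 0 = 5

5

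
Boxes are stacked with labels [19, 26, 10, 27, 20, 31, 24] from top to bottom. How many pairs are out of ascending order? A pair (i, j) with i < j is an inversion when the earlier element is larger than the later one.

Inversion pairs (indices are 0-based):
(0,2): 19 > 10
(1,2): 26 > 10
(1,4): 26 > 20
(1,6): 26 > 24
(3,4): 27 > 20
(3,6): 27 > 24
(5,6): 31 > 24
That's 7 pairs.

7 inversions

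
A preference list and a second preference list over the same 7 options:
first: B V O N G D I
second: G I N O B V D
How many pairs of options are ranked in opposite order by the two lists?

Pairs: 14

Assign each item its position (1..7) in the first ordering, then rewrite the second ordering as that position sequence:
positions: B→1, V→2, O→3, N→4, G→5, D→6, I→7
second ordering as positions: [5, 7, 4, 3, 1, 2, 6]
Discordant pairs = inversions in this position sequence.
5: 4, 3, 1, 2 → 4
7: 4, 3, 1, 2, 6 → 5
4: 3, 1, 2 → 3
3: 1, 2 → 2
1: 0
2: 0
6: 0
Total: 4 + 5 + 3 + 2 + 0 + 0 + 0 = 14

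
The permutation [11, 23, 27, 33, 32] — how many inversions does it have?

Count, for each position, how many later elements it exceeds:
11 → none → 0
23 → none → 0
27 → none → 0
33 → 32 → 1
32 → none → 0
Sum: 0 + 0 + 0 + 1 + 0 = 1

1 inversion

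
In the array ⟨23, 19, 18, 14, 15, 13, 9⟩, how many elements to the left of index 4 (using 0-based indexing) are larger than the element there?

The element at index 4 is 15.
Elements before it: 23, 19, 18, 14
Those larger than 15: 23, 19, 18

3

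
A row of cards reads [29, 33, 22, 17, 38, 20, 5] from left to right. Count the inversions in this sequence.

Sweep left to right; for each value list the smaller values that follow it:
29: 4
33: 4
22: 3
17: 1
38: 2
20: 1
5: 0
Sum: 4 + 4 + 3 + 1 + 2 + 1 + 0 = 15

15 inversions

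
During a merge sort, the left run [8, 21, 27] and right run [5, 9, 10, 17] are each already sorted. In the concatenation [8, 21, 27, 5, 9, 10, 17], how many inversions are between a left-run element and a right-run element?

Cross-inversions: 9

Count, for every r in R, how many entries of L exceed r:
r = 5: 8, 21, 27 → 3
r = 9: 21, 27 → 2
r = 10: 21, 27 → 2
r = 17: 21, 27 → 2
Cross-inversions: 3 + 2 + 2 + 2 = 9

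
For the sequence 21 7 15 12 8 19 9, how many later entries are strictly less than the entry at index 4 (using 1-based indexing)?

2

The element at index 4 is 12.
Elements after it: 8, 19, 9
Those smaller than 12: 8, 9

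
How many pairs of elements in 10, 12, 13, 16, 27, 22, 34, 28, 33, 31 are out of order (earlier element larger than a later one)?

There are 5 out-of-order pairs.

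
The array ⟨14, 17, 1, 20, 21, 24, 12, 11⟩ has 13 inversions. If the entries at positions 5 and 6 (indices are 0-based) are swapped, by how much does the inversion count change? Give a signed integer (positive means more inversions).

Positions 5 and 6 hold 24 and 12; after swapping, the array is [14, 17, 1, 20, 21, 12, 24, 11].
Element-by-element contributions:
14 → 1, 12, 11 → 3
17 → 1, 12, 11 → 3
1 → none → 0
20 → 12, 11 → 2
21 → 12, 11 → 2
12 → 11 → 1
24 → 11 → 1
11 → none → 0
Sum: 3 + 3 + 0 + 2 + 2 + 1 + 1 + 0 = 12
Change: 12 − 13 = -1

-1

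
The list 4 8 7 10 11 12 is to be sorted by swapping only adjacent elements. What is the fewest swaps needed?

The minimum number of adjacent swaps to sort an array equals its inversion count, since every such swap removes exactly one inversion.
Count inversions — for each element, later elements that are smaller:
4: none → 0
8: 7 → 1
7: none → 0
10: none → 0
11: none → 0
12: none → 0
Total inversions: 0 + 1 + 0 + 0 + 0 + 0 = 1

1 adjacent swap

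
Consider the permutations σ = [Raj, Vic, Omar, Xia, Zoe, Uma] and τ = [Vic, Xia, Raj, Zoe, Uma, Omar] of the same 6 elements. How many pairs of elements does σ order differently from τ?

Assign each item its position (1..6) in the first ordering, then rewrite the second ordering as that position sequence:
positions: Raj→1, Vic→2, Omar→3, Xia→4, Zoe→5, Uma→6
second ordering as positions: [2, 4, 1, 5, 6, 3]
Discordant pairs = inversions in this position sequence.
2: 1 → 1
4: 1, 3 → 2
1: 0
5: 3 → 1
6: 3 → 1
3: 0
Total: 1 + 2 + 0 + 1 + 1 + 0 = 5

There are 5 discordant pairs.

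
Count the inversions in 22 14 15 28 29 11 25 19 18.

18 out-of-order pairs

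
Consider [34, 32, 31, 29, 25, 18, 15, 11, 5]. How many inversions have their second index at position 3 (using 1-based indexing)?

2

The element at index 3 is 31.
Elements before it: 34, 32
Those larger than 31: 34, 32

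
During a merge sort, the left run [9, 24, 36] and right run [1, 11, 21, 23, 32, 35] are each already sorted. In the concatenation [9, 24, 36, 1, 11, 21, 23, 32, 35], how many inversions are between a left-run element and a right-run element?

Split inversions: 11

For each element r of the right run, count left-run elements greater than r:
r = 1: 9, 24, 36 → 3
r = 11: 24, 36 → 2
r = 21: 24, 36 → 2
r = 23: 24, 36 → 2
r = 32: 36 → 1
r = 35: 36 → 1
Cross-inversions: 3 + 2 + 2 + 2 + 1 + 1 = 11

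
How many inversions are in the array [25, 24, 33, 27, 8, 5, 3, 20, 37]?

Count, for each position, how many later elements it exceeds:
25 → 24, 8, 5, 3, 20 → 5
24 → 8, 5, 3, 20 → 4
33 → 27, 8, 5, 3, 20 → 5
27 → 8, 5, 3, 20 → 4
8 → 5, 3 → 2
5 → 3 → 1
3 → none → 0
20 → none → 0
37 → none → 0
Sum: 5 + 4 + 5 + 4 + 2 + 1 + 0 + 0 + 0 = 21

Out-of-order pairs: 21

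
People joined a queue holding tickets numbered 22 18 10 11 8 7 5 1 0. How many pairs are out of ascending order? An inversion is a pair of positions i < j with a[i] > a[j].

35 inversions

Element-by-element contributions:
22: 8
18: 7
10: 5
11: 5
8: 4
7: 3
5: 2
1: 1
0: 0
Sum: 8 + 7 + 5 + 5 + 4 + 3 + 2 + 1 + 0 = 35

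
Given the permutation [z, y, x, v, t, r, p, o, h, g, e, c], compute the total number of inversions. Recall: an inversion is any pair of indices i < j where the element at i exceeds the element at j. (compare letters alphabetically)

Inversions: 66

Count, for each position, how many later elements it exceeds:
z → y, x, v, t, r, p, o, h, g, e, c → 11
y → x, v, t, r, p, o, h, g, e, c → 10
x → v, t, r, p, o, h, g, e, c → 9
v → t, r, p, o, h, g, e, c → 8
t → r, p, o, h, g, e, c → 7
r → p, o, h, g, e, c → 6
p → o, h, g, e, c → 5
o → h, g, e, c → 4
h → g, e, c → 3
g → e, c → 2
e → c → 1
c → none → 0
Sum: 11 + 10 + 9 + 8 + 7 + 6 + 5 + 4 + 3 + 2 + 1 + 0 = 66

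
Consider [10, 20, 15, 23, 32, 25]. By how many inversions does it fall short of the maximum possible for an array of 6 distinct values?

13 inversions short

Maximum inversions for 6 distinct elements is C(6, 2) = 6·5/2 = 15.
Current inversions — for each element, count later smaller elements:
10: 0
20: 1
15: 0
23: 0
32: 1
25: 0
Current total: 0 + 1 + 0 + 0 + 1 + 0 = 2
Shortfall: 15 − 2 = 13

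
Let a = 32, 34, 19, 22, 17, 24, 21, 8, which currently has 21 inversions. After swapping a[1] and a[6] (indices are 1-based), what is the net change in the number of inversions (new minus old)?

-1

Positions 1 and 6 hold 32 and 24; after swapping, the array is [24, 34, 19, 22, 17, 32, 21, 8].
Count, for each position, how many later elements it exceeds:
24 → 19, 22, 17, 21, 8 → 5
34 → 19, 22, 17, 32, 21, 8 → 6
19 → 17, 8 → 2
22 → 17, 21, 8 → 3
17 → 8 → 1
32 → 21, 8 → 2
21 → 8 → 1
8 → none → 0
Sum: 5 + 6 + 2 + 3 + 1 + 2 + 1 + 0 = 20
Change: 20 − 21 = -1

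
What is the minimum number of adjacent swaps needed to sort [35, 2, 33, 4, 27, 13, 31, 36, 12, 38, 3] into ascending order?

There are 26 swaps.

Each adjacent swap fixes exactly one inversion, so the minimum swap count equals the number of inversions.
Count inversions — for each element, later elements that are smaller:
35: 2, 33, 4, 27, 13, 31, 12, 3 → 8
2: none → 0
33: 4, 27, 13, 31, 12, 3 → 6
4: 3 → 1
27: 13, 12, 3 → 3
13: 12, 3 → 2
31: 12, 3 → 2
36: 12, 3 → 2
12: 3 → 1
38: 3 → 1
3: none → 0
Total inversions: 8 + 0 + 6 + 1 + 3 + 2 + 2 + 2 + 1 + 1 + 0 = 26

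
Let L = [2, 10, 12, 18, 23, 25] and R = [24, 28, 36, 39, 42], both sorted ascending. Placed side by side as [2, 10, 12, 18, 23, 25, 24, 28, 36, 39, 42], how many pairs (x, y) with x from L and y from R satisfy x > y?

1

Take each right-half value and tally the left-half values above it:
r = 24: 25 → 1
r = 28: none → 0
r = 36: none → 0
r = 39: none → 0
r = 42: none → 0
Cross-inversions: 1 + 0 + 0 + 0 + 0 = 1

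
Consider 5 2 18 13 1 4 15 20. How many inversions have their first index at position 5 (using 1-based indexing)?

0 such elements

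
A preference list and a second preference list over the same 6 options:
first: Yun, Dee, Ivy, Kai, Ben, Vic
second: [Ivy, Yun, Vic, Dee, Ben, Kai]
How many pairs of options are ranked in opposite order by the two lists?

Pairs: 6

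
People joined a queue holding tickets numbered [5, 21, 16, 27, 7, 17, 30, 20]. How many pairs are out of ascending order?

Count, for each position, how many later elements it exceeds:
5: 0
21: 4
16: 1
27: 3
7: 0
17: 0
30: 1
20: 0
Sum: 0 + 4 + 1 + 3 + 0 + 0 + 1 + 0 = 9

There are 9 inversions.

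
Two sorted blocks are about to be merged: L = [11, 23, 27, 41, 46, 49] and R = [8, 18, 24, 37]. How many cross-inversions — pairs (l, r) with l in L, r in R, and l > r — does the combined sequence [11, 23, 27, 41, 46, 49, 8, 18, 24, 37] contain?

Take each right-half value and tally the left-half values above it:
r = 8: 11, 23, 27, 41, 46, 49 → 6
r = 18: 23, 27, 41, 46, 49 → 5
r = 24: 27, 41, 46, 49 → 4
r = 37: 41, 46, 49 → 3
Cross-inversions: 6 + 5 + 4 + 3 = 18

18 split inversions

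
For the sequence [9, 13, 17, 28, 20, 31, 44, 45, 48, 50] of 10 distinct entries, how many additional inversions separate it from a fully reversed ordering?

Maximum inversions for 10 distinct elements is C(10, 2) = 10·9/2 = 45.
Current inversions — for each element, count later smaller elements:
9: 0
13: 0
17: 0
28: 1
20: 0
31: 0
44: 0
45: 0
48: 0
50: 0
Current total: 0 + 0 + 0 + 1 + 0 + 0 + 0 + 0 + 0 + 0 = 1
Shortfall: 45 − 1 = 44

44 inversions short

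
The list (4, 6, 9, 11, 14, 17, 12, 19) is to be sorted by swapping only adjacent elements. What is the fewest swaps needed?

2

Minimum adjacent swaps = number of inversions (each swap of adjacent out-of-order elements removes one inversion and no swap can remove more).
Count inversions — for each element, later elements that are smaller:
4: none → 0
6: none → 0
9: none → 0
11: none → 0
14: 12 → 1
17: 12 → 1
12: none → 0
19: none → 0
Total inversions: 0 + 0 + 0 + 0 + 1 + 1 + 0 + 0 = 2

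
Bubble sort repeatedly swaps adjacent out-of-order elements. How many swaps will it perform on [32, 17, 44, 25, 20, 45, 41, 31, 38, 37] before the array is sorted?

Minimum adjacent swaps = number of inversions (each swap of adjacent out-of-order elements removes one inversion and no swap can remove more).
Count inversions — for each element, later elements that are smaller:
32: 17, 25, 20, 31 → 4
17: none → 0
44: 25, 20, 41, 31, 38, 37 → 6
25: 20 → 1
20: none → 0
45: 41, 31, 38, 37 → 4
41: 31, 38, 37 → 3
31: none → 0
38: 37 → 1
37: none → 0
Total inversions: 4 + 0 + 6 + 1 + 0 + 4 + 3 + 0 + 1 + 0 = 19

19 swaps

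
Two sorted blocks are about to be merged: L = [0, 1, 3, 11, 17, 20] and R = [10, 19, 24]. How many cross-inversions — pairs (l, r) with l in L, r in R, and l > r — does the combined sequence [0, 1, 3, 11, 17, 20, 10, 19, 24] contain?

4

For each element r of the right run, count left-run elements greater than r:
r = 10: 11, 17, 20 → 3
r = 19: 20 → 1
r = 24: none → 0
Cross-inversions: 3 + 1 + 0 = 4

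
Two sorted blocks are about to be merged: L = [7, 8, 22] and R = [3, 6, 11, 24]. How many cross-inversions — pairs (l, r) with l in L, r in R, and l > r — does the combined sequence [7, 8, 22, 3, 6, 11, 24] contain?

Cross-inversions: 7

Take each right-half value and tally the left-half values above it:
r = 3: 7, 8, 22 → 3
r = 6: 7, 8, 22 → 3
r = 11: 22 → 1
r = 24: none → 0
Cross-inversions: 3 + 3 + 1 + 0 = 7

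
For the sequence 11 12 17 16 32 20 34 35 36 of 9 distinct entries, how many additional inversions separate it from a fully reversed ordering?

Maximum inversions for 9 distinct elements is C(9, 2) = 9·8/2 = 36.
Current inversions — for each element, count later smaller elements:
11: 0
12: 0
17: 1
16: 0
32: 1
20: 0
34: 0
35: 0
36: 0
Current total: 0 + 0 + 1 + 0 + 1 + 0 + 0 + 0 + 0 = 2
Shortfall: 36 − 2 = 34

34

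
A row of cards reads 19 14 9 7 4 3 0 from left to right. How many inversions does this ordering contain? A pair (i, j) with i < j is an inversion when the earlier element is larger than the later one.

Count, for each position, how many later elements it exceeds:
19 → 14, 9, 7, 4, 3, 0 → 6
14 → 9, 7, 4, 3, 0 → 5
9 → 7, 4, 3, 0 → 4
7 → 4, 3, 0 → 3
4 → 3, 0 → 2
3 → 0 → 1
0 → none → 0
Sum: 6 + 5 + 4 + 3 + 2 + 1 + 0 = 21

Out-of-order pairs: 21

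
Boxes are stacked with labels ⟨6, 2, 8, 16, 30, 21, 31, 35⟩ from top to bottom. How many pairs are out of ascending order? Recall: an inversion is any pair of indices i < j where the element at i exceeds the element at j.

Sweep left to right; for each value list the smaller values that follow it:
6: 1
2: 0
8: 0
16: 0
30: 1
21: 0
31: 0
35: 0
Sum: 1 + 0 + 0 + 0 + 1 + 0 + 0 + 0 = 2

There are 2 inversions.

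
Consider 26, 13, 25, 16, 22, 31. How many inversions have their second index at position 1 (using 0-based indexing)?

The element at index 1 is 13.
Elements before it: 26
Those larger than 13: 26

1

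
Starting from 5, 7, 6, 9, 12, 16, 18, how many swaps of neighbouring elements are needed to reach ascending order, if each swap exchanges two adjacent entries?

1 adjacent swap

Minimum adjacent swaps = number of inversions (each swap of adjacent out-of-order elements removes one inversion and no swap can remove more).
Count inversions — for each element, later elements that are smaller:
5: none → 0
7: 6 → 1
6: none → 0
9: none → 0
12: none → 0
16: none → 0
18: none → 0
Total inversions: 0 + 1 + 0 + 0 + 0 + 0 + 0 = 1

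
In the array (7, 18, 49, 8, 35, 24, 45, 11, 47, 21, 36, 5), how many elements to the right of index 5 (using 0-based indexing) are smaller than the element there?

3 such elements

The element at index 5 is 24.
Elements after it: 45, 11, 47, 21, 36, 5
Those smaller than 24: 11, 21, 5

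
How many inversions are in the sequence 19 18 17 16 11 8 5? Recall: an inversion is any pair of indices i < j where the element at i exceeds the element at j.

Sweep left to right; for each value list the smaller values that follow it:
19 → 18, 17, 16, 11, 8, 5 → 6
18 → 17, 16, 11, 8, 5 → 5
17 → 16, 11, 8, 5 → 4
16 → 11, 8, 5 → 3
11 → 8, 5 → 2
8 → 5 → 1
5 → none → 0
Sum: 6 + 5 + 4 + 3 + 2 + 1 + 0 = 21

21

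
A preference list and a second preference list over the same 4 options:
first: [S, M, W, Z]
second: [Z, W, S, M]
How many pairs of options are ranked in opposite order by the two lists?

Assign each item its position (1..4) in the first ordering, then rewrite the second ordering as that position sequence:
positions: S→1, M→2, W→3, Z→4
second ordering as positions: [4, 3, 1, 2]
Discordant pairs = inversions in this position sequence.
4: 3, 1, 2 → 3
3: 1, 2 → 2
1: 0
2: 0
Total: 3 + 2 + 0 + 0 = 5

5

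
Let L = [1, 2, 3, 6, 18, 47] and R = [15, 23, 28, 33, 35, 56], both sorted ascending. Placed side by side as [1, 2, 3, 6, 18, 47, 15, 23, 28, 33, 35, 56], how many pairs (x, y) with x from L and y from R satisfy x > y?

6

Take each right-half value and tally the left-half values above it:
r = 15: 18, 47 → 2
r = 23: 47 → 1
r = 28: 47 → 1
r = 33: 47 → 1
r = 35: 47 → 1
r = 56: none → 0
Cross-inversions: 2 + 1 + 1 + 1 + 1 + 0 = 6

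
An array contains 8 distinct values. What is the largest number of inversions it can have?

28 inversions

A reversed (strictly descending) arrangement makes every pair an inversion, giving C(8, 2) inversions.
C(8, 2) = 8·7/2 = 28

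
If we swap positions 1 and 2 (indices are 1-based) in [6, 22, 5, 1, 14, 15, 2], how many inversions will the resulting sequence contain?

13 inversions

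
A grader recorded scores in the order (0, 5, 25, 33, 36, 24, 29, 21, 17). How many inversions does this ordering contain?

16

Element-by-element contributions:
0: 0
5: 0
25: 3
33: 4
36: 4
24: 2
29: 2
21: 1
17: 0
Sum: 0 + 0 + 3 + 4 + 4 + 2 + 2 + 1 + 0 = 16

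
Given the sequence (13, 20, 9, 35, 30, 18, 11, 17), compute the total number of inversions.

Count, for each position, how many later elements it exceeds:
13 → 9, 11 → 2
20 → 9, 18, 11, 17 → 4
9 → none → 0
35 → 30, 18, 11, 17 → 4
30 → 18, 11, 17 → 3
18 → 11, 17 → 2
11 → none → 0
17 → none → 0
Sum: 2 + 4 + 0 + 4 + 3 + 2 + 0 + 0 = 15

15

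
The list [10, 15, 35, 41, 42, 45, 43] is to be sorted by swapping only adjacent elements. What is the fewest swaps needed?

Adjacent swaps: 1

Each adjacent swap fixes exactly one inversion, so the minimum swap count equals the number of inversions.
Count inversions — for each element, later elements that are smaller:
10: none → 0
15: none → 0
35: none → 0
41: none → 0
42: none → 0
45: 43 → 1
43: none → 0
Total inversions: 0 + 0 + 0 + 0 + 0 + 1 + 0 = 1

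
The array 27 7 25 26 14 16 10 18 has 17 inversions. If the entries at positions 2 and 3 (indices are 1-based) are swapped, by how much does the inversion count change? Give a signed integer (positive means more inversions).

Positions 2 and 3 hold 7 and 25; after swapping, the array is [27, 25, 7, 26, 14, 16, 10, 18].
For each element, count later entries that are smaller:
27 → 25, 7, 26, 14, 16, 10, 18 → 7
25 → 7, 14, 16, 10, 18 → 5
7 → none → 0
26 → 14, 16, 10, 18 → 4
14 → 10 → 1
16 → 10 → 1
10 → none → 0
18 → none → 0
Sum: 7 + 5 + 0 + 4 + 1 + 1 + 0 + 0 = 18
Change: 18 − 17 = +1

+1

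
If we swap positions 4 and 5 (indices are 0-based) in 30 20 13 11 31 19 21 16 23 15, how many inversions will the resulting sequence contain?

Positions 4 and 5 hold 31 and 19; after swapping, the array is [30, 20, 13, 11, 19, 31, 21, 16, 23, 15].
Element-by-element contributions:
30: 8
20: 5
13: 1
11: 0
19: 2
31: 4
21: 2
16: 1
23: 1
15: 0
Sum: 8 + 5 + 1 + 0 + 2 + 4 + 2 + 1 + 1 + 0 = 24

24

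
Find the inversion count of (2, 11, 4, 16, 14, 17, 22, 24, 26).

Count, for each position, how many later elements it exceeds:
2 → none → 0
11 → 4 → 1
4 → none → 0
16 → 14 → 1
14 → none → 0
17 → none → 0
22 → none → 0
24 → none → 0
26 → none → 0
Sum: 0 + 1 + 0 + 1 + 0 + 0 + 0 + 0 + 0 = 2

2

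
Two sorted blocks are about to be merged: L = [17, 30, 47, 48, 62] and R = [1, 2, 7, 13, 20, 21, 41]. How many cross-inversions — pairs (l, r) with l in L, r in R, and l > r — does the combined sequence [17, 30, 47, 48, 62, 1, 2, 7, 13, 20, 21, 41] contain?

31

Count, for every r in R, how many entries of L exceed r:
r = 1: 17, 30, 47, 48, 62 → 5
r = 2: 17, 30, 47, 48, 62 → 5
r = 7: 17, 30, 47, 48, 62 → 5
r = 13: 17, 30, 47, 48, 62 → 5
r = 20: 30, 47, 48, 62 → 4
r = 21: 30, 47, 48, 62 → 4
r = 41: 47, 48, 62 → 3
Cross-inversions: 5 + 5 + 5 + 5 + 4 + 4 + 3 = 31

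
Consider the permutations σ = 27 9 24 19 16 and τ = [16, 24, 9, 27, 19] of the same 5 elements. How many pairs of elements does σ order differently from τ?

Assign each item its position (1..5) in the first ordering, then rewrite the second ordering as that position sequence:
positions: 27→1, 9→2, 24→3, 19→4, 16→5
second ordering as positions: [5, 3, 2, 1, 4]
Discordant pairs = inversions in this position sequence.
5: 3, 2, 1, 4 → 4
3: 2, 1 → 2
2: 1 → 1
1: 0
4: 0
Total: 4 + 2 + 1 + 0 + 0 = 7

There are 7 discordant pairs.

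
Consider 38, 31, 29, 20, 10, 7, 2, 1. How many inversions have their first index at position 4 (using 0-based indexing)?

3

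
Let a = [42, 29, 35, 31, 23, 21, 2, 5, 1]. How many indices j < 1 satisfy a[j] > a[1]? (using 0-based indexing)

1

The element at index 1 is 29.
Elements before it: 42
Those larger than 29: 42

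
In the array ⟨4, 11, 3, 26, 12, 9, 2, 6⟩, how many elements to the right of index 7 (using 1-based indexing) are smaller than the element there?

0 such elements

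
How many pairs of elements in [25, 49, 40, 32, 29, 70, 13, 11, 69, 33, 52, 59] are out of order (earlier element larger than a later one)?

Element-by-element contributions:
25: 2
49: 6
40: 5
32: 3
29: 2
70: 6
13: 1
11: 0
69: 3
33: 0
52: 0
59: 0
Sum: 2 + 6 + 5 + 3 + 2 + 6 + 1 + 0 + 3 + 0 + 0 + 0 = 28

28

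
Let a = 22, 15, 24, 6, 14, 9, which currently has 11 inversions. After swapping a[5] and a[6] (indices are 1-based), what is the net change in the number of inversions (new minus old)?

-1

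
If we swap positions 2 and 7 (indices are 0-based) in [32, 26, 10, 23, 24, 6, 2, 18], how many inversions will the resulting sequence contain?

23 inversions

Positions 2 and 7 hold 10 and 18; after swapping, the array is [32, 26, 18, 23, 24, 6, 2, 10].
Sweep left to right; for each value list the smaller values that follow it:
32 → 26, 18, 23, 24, 6, 2, 10 → 7
26 → 18, 23, 24, 6, 2, 10 → 6
18 → 6, 2, 10 → 3
23 → 6, 2, 10 → 3
24 → 6, 2, 10 → 3
6 → 2 → 1
2 → none → 0
10 → none → 0
Sum: 7 + 6 + 3 + 3 + 3 + 1 + 0 + 0 = 23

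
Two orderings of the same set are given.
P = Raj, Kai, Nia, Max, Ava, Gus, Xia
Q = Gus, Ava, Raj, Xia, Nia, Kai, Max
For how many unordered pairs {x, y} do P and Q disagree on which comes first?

Assign each item its position (1..7) in the first ordering, then rewrite the second ordering as that position sequence:
positions: Raj→1, Kai→2, Nia→3, Max→4, Ava→5, Gus→6, Xia→7
second ordering as positions: [6, 5, 1, 7, 3, 2, 4]
Discordant pairs = inversions in this position sequence.
6: 5, 1, 3, 2, 4 → 5
5: 1, 3, 2, 4 → 4
1: 0
7: 3, 2, 4 → 3
3: 2 → 1
2: 0
4: 0
Total: 5 + 4 + 0 + 3 + 1 + 0 + 0 = 13

13 disagreeing pairs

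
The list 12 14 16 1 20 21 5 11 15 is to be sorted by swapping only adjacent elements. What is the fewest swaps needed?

There are 16 adjacent swaps.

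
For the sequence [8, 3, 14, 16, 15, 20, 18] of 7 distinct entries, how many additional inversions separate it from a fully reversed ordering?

18

Maximum inversions for 7 distinct elements is C(7, 2) = 7·6/2 = 21.
Current inversions — for each element, count later smaller elements:
8: 1
3: 0
14: 0
16: 1
15: 0
20: 1
18: 0
Current total: 1 + 0 + 0 + 1 + 0 + 1 + 0 = 3
Shortfall: 21 − 3 = 18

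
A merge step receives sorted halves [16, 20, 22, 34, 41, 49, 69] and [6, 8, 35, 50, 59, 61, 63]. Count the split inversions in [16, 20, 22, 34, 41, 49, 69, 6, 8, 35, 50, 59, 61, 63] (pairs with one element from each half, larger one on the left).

Split inversions: 21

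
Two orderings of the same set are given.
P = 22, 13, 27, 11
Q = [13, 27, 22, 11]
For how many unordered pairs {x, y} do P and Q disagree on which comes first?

Assign each item its position (1..4) in the first ordering, then rewrite the second ordering as that position sequence:
positions: 22→1, 13→2, 27→3, 11→4
second ordering as positions: [2, 3, 1, 4]
Discordant pairs = inversions in this position sequence.
2: 1 → 1
3: 1 → 1
1: 0
4: 0
Total: 1 + 1 + 0 + 0 = 2

2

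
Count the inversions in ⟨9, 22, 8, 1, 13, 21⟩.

7

Listing every pair i<j with a[i]>a[j] (using 1-based positions):
(1,3): 9 > 8
(1,4): 9 > 1
(2,3): 22 > 8
(2,4): 22 > 1
(2,5): 22 > 13
(2,6): 22 > 21
(3,4): 8 > 1
That's 7 pairs.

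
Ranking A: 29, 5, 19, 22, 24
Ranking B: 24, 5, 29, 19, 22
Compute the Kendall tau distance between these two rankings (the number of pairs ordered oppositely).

Assign each item its position (1..5) in the first ordering, then rewrite the second ordering as that position sequence:
positions: 29→1, 5→2, 19→3, 22→4, 24→5
second ordering as positions: [5, 2, 1, 3, 4]
Discordant pairs = inversions in this position sequence.
5: 2, 1, 3, 4 → 4
2: 1 → 1
1: 0
3: 0
4: 0
Total: 4 + 1 + 0 + 0 + 0 = 5

5 discordant pairs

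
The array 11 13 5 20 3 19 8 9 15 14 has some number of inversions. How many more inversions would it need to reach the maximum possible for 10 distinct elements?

Maximum inversions for 10 distinct elements is C(10, 2) = 10·9/2 = 45.
Current inversions — for each element, count later smaller elements:
11: 4
13: 4
5: 1
20: 6
3: 0
19: 4
8: 0
9: 0
15: 1
14: 0
Current total: 4 + 4 + 1 + 6 + 0 + 4 + 0 + 0 + 1 + 0 = 20
Shortfall: 45 − 20 = 25

25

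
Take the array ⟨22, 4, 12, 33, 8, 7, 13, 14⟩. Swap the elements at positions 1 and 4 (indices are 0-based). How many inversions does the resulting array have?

14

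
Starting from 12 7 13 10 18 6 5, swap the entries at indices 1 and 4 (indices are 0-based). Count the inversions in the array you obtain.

19

Positions 1 and 4 hold 7 and 18; after swapping, the array is [12, 18, 13, 10, 7, 6, 5].
Sweep left to right; for each value list the smaller values that follow it:
12 → 10, 7, 6, 5 → 4
18 → 13, 10, 7, 6, 5 → 5
13 → 10, 7, 6, 5 → 4
10 → 7, 6, 5 → 3
7 → 6, 5 → 2
6 → 5 → 1
5 → none → 0
Sum: 4 + 5 + 4 + 3 + 2 + 1 + 0 = 19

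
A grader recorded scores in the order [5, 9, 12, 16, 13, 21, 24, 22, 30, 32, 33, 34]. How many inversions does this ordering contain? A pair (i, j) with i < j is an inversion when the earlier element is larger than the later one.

2 inversions

Element-by-element contributions:
5: 0
9: 0
12: 0
16: 1
13: 0
21: 0
24: 1
22: 0
30: 0
32: 0
33: 0
34: 0
Sum: 0 + 0 + 0 + 1 + 0 + 0 + 1 + 0 + 0 + 0 + 0 + 0 = 2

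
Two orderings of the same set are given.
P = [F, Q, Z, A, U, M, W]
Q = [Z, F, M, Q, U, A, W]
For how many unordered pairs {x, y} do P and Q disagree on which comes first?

Assign each item its position (1..7) in the first ordering, then rewrite the second ordering as that position sequence:
positions: F→1, Q→2, Z→3, A→4, U→5, M→6, W→7
second ordering as positions: [3, 1, 6, 2, 5, 4, 7]
Discordant pairs = inversions in this position sequence.
3: 1, 2 → 2
1: 0
6: 2, 5, 4 → 3
2: 0
5: 4 → 1
4: 0
7: 0
Total: 2 + 0 + 3 + 0 + 1 + 0 + 0 = 6

6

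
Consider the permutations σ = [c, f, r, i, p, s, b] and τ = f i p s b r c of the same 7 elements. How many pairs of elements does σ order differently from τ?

Assign each item its position (1..7) in the first ordering, then rewrite the second ordering as that position sequence:
positions: c→1, f→2, r→3, i→4, p→5, s→6, b→7
second ordering as positions: [2, 4, 5, 6, 7, 3, 1]
Discordant pairs = inversions in this position sequence.
2: 1 → 1
4: 3, 1 → 2
5: 3, 1 → 2
6: 3, 1 → 2
7: 3, 1 → 2
3: 1 → 1
1: 0
Total: 1 + 2 + 2 + 2 + 2 + 1 + 0 = 10

10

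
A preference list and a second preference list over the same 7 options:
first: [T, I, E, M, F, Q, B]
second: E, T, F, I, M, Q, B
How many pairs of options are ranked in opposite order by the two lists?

Assign each item its position (1..7) in the first ordering, then rewrite the second ordering as that position sequence:
positions: T→1, I→2, E→3, M→4, F→5, Q→6, B→7
second ordering as positions: [3, 1, 5, 2, 4, 6, 7]
Discordant pairs = inversions in this position sequence.
3: 1, 2 → 2
1: 0
5: 2, 4 → 2
2: 0
4: 0
6: 0
7: 0
Total: 2 + 0 + 2 + 0 + 0 + 0 + 0 = 4

Pairs: 4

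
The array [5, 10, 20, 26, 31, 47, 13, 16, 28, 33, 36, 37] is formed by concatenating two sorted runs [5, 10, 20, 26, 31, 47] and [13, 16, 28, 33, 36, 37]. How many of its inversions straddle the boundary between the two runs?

Count, for every r in R, how many entries of L exceed r:
r = 13: 20, 26, 31, 47 → 4
r = 16: 20, 26, 31, 47 → 4
r = 28: 31, 47 → 2
r = 33: 47 → 1
r = 36: 47 → 1
r = 37: 47 → 1
Cross-inversions: 4 + 4 + 2 + 1 + 1 + 1 = 13

13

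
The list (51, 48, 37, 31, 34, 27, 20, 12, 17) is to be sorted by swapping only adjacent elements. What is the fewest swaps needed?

The minimum number of adjacent swaps to sort an array equals its inversion count, since every such swap removes exactly one inversion.
Count inversions — for each element, later elements that are smaller:
51: 48, 37, 31, 34, 27, 20, 12, 17 → 8
48: 37, 31, 34, 27, 20, 12, 17 → 7
37: 31, 34, 27, 20, 12, 17 → 6
31: 27, 20, 12, 17 → 4
34: 27, 20, 12, 17 → 4
27: 20, 12, 17 → 3
20: 12, 17 → 2
12: none → 0
17: none → 0
Total inversions: 8 + 7 + 6 + 4 + 4 + 3 + 2 + 0 + 0 = 34

There are 34 adjacent swaps.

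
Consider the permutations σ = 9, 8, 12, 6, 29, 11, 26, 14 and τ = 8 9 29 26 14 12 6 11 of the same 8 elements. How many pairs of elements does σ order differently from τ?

9

Assign each item its position (1..8) in the first ordering, then rewrite the second ordering as that position sequence:
positions: 9→1, 8→2, 12→3, 6→4, 29→5, 11→6, 26→7, 14→8
second ordering as positions: [2, 1, 5, 7, 8, 3, 4, 6]
Discordant pairs = inversions in this position sequence.
2: 1 → 1
1: 0
5: 3, 4 → 2
7: 3, 4, 6 → 3
8: 3, 4, 6 → 3
3: 0
4: 0
6: 0
Total: 1 + 0 + 2 + 3 + 3 + 0 + 0 + 0 = 9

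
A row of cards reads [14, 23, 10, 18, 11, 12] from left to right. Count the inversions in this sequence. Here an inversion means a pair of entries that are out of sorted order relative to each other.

Out-of-order pairs: 9

Inversion pairs (indices are 1-based):
(1,3): 14 > 10
(1,5): 14 > 11
(1,6): 14 > 12
(2,3): 23 > 10
(2,4): 23 > 18
(2,5): 23 > 11
(2,6): 23 > 12
(4,5): 18 > 11
(4,6): 18 > 12
That's 9 pairs.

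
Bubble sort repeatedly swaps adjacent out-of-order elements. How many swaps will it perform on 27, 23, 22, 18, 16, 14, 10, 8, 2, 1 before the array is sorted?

45 swaps

Minimum adjacent swaps = number of inversions (each swap of adjacent out-of-order elements removes one inversion and no swap can remove more).
Count inversions — for each element, later elements that are smaller:
27: 23, 22, 18, 16, 14, 10, 8, 2, 1 → 9
23: 22, 18, 16, 14, 10, 8, 2, 1 → 8
22: 18, 16, 14, 10, 8, 2, 1 → 7
18: 16, 14, 10, 8, 2, 1 → 6
16: 14, 10, 8, 2, 1 → 5
14: 10, 8, 2, 1 → 4
10: 8, 2, 1 → 3
8: 2, 1 → 2
2: 1 → 1
1: none → 0
Total inversions: 9 + 8 + 7 + 6 + 5 + 4 + 3 + 2 + 1 + 0 = 45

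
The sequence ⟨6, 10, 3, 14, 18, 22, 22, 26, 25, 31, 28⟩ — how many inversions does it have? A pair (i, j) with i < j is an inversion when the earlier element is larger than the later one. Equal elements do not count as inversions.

Count, for each position, how many later elements it exceeds:
6 → 3 → 1
10 → 3 → 1
3 → none → 0
14 → none → 0
18 → none → 0
22 → none → 0
22 → none → 0
26 → 25 → 1
25 → none → 0
31 → 28 → 1
28 → none → 0
Sum: 1 + 1 + 0 + 0 + 0 + 0 + 0 + 1 + 0 + 1 + 0 = 4

4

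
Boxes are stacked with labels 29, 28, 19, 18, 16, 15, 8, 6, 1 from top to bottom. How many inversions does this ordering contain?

Sweep left to right; for each value list the smaller values that follow it:
29 → 28, 19, 18, 16, 15, 8, 6, 1 → 8
28 → 19, 18, 16, 15, 8, 6, 1 → 7
19 → 18, 16, 15, 8, 6, 1 → 6
18 → 16, 15, 8, 6, 1 → 5
16 → 15, 8, 6, 1 → 4
15 → 8, 6, 1 → 3
8 → 6, 1 → 2
6 → 1 → 1
1 → none → 0
Sum: 8 + 7 + 6 + 5 + 4 + 3 + 2 + 1 + 0 = 36

There are 36 inversions.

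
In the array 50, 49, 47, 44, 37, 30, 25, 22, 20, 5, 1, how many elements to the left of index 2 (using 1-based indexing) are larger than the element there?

The element at index 2 is 49.
Elements before it: 50
Those larger than 49: 50

1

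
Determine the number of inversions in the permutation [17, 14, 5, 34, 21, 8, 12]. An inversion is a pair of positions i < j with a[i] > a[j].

12

For each element, count later entries that are smaller:
17 → 14, 5, 8, 12 → 4
14 → 5, 8, 12 → 3
5 → none → 0
34 → 21, 8, 12 → 3
21 → 8, 12 → 2
8 → none → 0
12 → none → 0
Sum: 4 + 3 + 0 + 3 + 2 + 0 + 0 = 12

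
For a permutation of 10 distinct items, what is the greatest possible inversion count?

45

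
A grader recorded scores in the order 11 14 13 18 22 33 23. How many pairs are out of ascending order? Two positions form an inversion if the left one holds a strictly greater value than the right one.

Count, for each position, how many later elements it exceeds:
11: 0
14: 1
13: 0
18: 0
22: 0
33: 1
23: 0
Sum: 0 + 1 + 0 + 0 + 0 + 1 + 0 = 2

Inversions: 2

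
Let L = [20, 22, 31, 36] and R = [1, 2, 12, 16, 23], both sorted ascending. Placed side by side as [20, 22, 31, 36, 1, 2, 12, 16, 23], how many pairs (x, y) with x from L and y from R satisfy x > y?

18 split inversions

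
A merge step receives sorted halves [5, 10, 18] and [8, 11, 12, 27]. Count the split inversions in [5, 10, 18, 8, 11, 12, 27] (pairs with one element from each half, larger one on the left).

For each element r of the right run, count left-run elements greater than r:
r = 8: 10, 18 → 2
r = 11: 18 → 1
r = 12: 18 → 1
r = 27: none → 0
Cross-inversions: 2 + 1 + 1 + 0 = 4

There are 4 split inversions.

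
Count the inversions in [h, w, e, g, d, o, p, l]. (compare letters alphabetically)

Element-by-element contributions:
h → e, g, d → 3
w → e, g, d, o, p, l → 6
e → d → 1
g → d → 1
d → none → 0
o → l → 1
p → l → 1
l → none → 0
Sum: 3 + 6 + 1 + 1 + 0 + 1 + 1 + 0 = 13

13 inversions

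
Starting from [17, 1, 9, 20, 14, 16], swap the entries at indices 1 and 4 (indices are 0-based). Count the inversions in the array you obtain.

9 inversions

Positions 1 and 4 hold 1 and 14; after swapping, the array is [17, 14, 9, 20, 1, 16].
For each element, count later entries that are smaller:
17: 4
14: 2
9: 1
20: 2
1: 0
16: 0
Sum: 4 + 2 + 1 + 2 + 0 + 0 = 9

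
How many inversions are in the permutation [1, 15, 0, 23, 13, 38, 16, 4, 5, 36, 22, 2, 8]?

Sweep left to right; for each value list the smaller values that follow it:
1: 1
15: 6
0: 0
23: 7
13: 4
38: 7
16: 4
4: 1
5: 1
36: 3
22: 2
2: 0
8: 0
Sum: 1 + 6 + 0 + 7 + 4 + 7 + 4 + 1 + 1 + 3 + 2 + 0 + 0 = 36

There are 36 inversions.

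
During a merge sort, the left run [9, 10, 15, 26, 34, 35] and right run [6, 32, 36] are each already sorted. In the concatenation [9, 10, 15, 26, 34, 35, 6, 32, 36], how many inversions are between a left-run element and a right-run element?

8 split inversions

Count, for every r in R, how many entries of L exceed r:
r = 6: 9, 10, 15, 26, 34, 35 → 6
r = 32: 34, 35 → 2
r = 36: none → 0
Cross-inversions: 6 + 2 + 0 = 8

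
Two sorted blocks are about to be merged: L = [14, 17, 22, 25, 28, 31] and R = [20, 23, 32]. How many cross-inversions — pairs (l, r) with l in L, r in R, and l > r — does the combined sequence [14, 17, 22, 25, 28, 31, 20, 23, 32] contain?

7 split inversions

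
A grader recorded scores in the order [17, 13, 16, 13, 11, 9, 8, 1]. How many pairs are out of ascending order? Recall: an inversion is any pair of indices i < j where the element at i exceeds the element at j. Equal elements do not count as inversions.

For each element, count later entries that are smaller:
17: 7
13: 4
16: 5
13: 4
11: 3
9: 2
8: 1
1: 0
Sum: 7 + 4 + 5 + 4 + 3 + 2 + 1 + 0 = 26

26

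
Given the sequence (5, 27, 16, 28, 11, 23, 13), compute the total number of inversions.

10

Element-by-element contributions:
5: 0
27: 4
16: 2
28: 3
11: 0
23: 1
13: 0
Sum: 0 + 4 + 2 + 3 + 0 + 1 + 0 = 10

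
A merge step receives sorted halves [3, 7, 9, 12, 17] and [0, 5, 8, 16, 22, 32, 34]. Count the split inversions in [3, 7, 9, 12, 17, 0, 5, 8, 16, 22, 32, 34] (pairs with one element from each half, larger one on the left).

Take each right-half value and tally the left-half values above it:
r = 0: 3, 7, 9, 12, 17 → 5
r = 5: 7, 9, 12, 17 → 4
r = 8: 9, 12, 17 → 3
r = 16: 17 → 1
r = 22: none → 0
r = 32: none → 0
r = 34: none → 0
Cross-inversions: 5 + 4 + 3 + 1 + 0 + 0 + 0 = 13

13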